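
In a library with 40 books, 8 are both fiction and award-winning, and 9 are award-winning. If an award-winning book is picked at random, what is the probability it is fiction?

P(A ∩ B) = 8/40 = 1/5
P(B) = 9/40
P(A|B) = P(A ∩ B) / P(B) = (1/5) / (9/40) = 8/9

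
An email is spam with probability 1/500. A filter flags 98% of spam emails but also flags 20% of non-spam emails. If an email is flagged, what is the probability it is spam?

Let D = the rare event, + = positive/flagged.
P(D) = 1/500
P(+|D) = 98/100 = 49/50
P(+|D') = 20/100 = 1/5
P(+) = P(+|D)P(D) + P(+|D')P(D')
     = \frac{49}{50} × \frac{1}{500} + \frac{1}{5} × \frac{499}{500}
     = \frac{5039}{25000}
P(D|+) = P(+|D)P(D)/P(+) = \frac{49}{5039}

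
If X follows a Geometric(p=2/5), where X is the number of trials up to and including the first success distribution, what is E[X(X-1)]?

E[X(X-1)] = E[X² - X] = E[X²] - E[X]
E[X] = \frac{5}{2}
E[X²] = Var(X) + (E[X])² = \frac{15}{4} + (\frac{5}{2})² = 10
E[X(X-1)] = 10 - \frac{5}{2} = \frac{15}{2}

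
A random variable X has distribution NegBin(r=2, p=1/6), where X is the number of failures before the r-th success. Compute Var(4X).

For X ~ NegBin(r=2, p=1/6), where X is the number of failures before the r-th success:
Var(X) = 60
Var(4X) = (4)² × Var(X) = 16 × 60 = 960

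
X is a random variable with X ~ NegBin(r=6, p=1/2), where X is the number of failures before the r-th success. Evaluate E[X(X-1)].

E[X(X-1)] = E[X² - X] = E[X²] - E[X]
E[X] = 6
E[X²] = Var(X) + (E[X])² = 12 + (6)² = 48
E[X(X-1)] = 48 - 6 = 42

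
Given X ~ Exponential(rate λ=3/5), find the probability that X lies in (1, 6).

P(1 < X < 6) = ∫_{1}^{6} f(x) dx
where f(x) = \frac{3 e^{- \frac{3 x}{5}}}{5}
= - \frac{1 - e^{3}}{e^{\frac{18}{5}}}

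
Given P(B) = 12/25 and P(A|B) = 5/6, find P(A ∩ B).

By definition, P(A|B) = P(A ∩ B) / P(B)
So P(A ∩ B) = P(A|B) × P(B)
= 5/6 × 12/25
= 2/5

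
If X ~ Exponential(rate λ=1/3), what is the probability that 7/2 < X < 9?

P(7/2 < X < 9) = ∫_{7/2}^{9} f(x) dx
where f(x) = \frac{e^{- \frac{x}{3}}}{3}
= - \frac{1}{e^{3}} + e^{- \frac{7}{6}}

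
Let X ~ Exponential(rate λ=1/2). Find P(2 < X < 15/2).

P(2 < X < 15/2) = ∫_{2}^{15/2} f(x) dx
where f(x) = \frac{e^{- \frac{x}{2}}}{2}
= - \frac{1}{e^{\frac{15}{4}}} + e^{-1}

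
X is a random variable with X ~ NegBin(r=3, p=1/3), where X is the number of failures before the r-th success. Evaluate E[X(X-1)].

E[X(X-1)] = E[X² - X] = E[X²] - E[X]
E[X] = 6
E[X²] = Var(X) + (E[X])² = 18 + (6)² = 54
E[X(X-1)] = 54 - 6 = 48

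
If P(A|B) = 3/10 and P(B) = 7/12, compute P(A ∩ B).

By definition, P(A|B) = P(A ∩ B) / P(B)
So P(A ∩ B) = P(A|B) × P(B)
= 3/10 × 7/12
= 7/40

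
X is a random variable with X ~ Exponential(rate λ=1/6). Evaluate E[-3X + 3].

For X ~ Exponential(rate λ=1/6):
E[X] = 6
E[-3X + 3] = -3 × E[X] + 3 = -15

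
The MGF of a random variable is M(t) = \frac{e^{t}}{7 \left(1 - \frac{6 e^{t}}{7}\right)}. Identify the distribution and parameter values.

The MGF M(t) = \frac{e^{t}}{7 \left(1 - \frac{6 e^{t}}{7}\right)} is the standard form for the Geometric distribution.
Comparing with the known MGF formula identifies: Geometric(p=1/7), X = trial number of first success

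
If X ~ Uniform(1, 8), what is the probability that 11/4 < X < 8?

P(11/4 < X < 8) = ∫_{11/4}^{8} f(x) dx
where f(x) = \frac{1}{7}
= \frac{3}{4}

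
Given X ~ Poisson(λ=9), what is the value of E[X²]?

Using the identity E[X²] = Var(X) + (E[X])²:
E[X] = 9
Var(X) = 9
E[X²] = 9 + (9)²
= 90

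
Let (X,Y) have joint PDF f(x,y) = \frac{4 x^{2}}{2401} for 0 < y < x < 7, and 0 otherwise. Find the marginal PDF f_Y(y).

f_Y(y) = ∫_y^7 \frac{4 x^{2}}{2401} dx = \frac{4}{21} - \frac{4 y^{3}}{7203}
for 0 < y < 7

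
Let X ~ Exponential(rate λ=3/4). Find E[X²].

Using the identity E[X²] = Var(X) + (E[X])²:
E[X] = \frac{4}{3}
Var(X) = \frac{16}{9}
E[X²] = \frac{16}{9} + (\frac{4}{3})²
= \frac{32}{9}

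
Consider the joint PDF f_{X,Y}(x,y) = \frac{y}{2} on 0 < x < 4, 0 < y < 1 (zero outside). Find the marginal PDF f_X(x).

f_X(x) = ∫_0^1 f(x,y) dy
= ∫_0^1 \frac{y}{2} dy
= \frac{1}{4} for 0 < x < 4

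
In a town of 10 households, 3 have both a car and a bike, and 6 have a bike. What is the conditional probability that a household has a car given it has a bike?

P(A ∩ B) = 3/10
P(B) = 6/10 = 3/5
P(A|B) = P(A ∩ B) / P(B) = (3/10) / (3/5) = 1/2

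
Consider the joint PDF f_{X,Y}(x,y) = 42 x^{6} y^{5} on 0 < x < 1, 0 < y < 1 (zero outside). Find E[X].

E[X] = ∫_0^1 ∫_0^1 x × f(x,y) dy dx
= ∫_0^1 ∫_0^1 x × (42 x^{6} y^{5}) dy dx
= \frac{7}{8}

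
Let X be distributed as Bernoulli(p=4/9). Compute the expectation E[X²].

Using the identity E[X²] = Var(X) + (E[X])²:
E[X] = \frac{4}{9}
Var(X) = \frac{20}{81}
E[X²] = \frac{20}{81} + (\frac{4}{9})²
= \frac{4}{9}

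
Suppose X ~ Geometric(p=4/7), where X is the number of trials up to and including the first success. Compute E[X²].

Using the identity E[X²] = Var(X) + (E[X])²:
E[X] = \frac{7}{4}
Var(X) = \frac{21}{16}
E[X²] = \frac{21}{16} + (\frac{7}{4})²
= \frac{35}{8}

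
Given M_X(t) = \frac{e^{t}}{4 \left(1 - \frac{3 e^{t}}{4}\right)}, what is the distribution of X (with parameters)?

The MGF M(t) = \frac{e^{t}}{4 \left(1 - \frac{3 e^{t}}{4}\right)} is the standard form for the Geometric distribution.
Comparing with the known MGF formula identifies: Geometric(p=1/4), X = trial number of first success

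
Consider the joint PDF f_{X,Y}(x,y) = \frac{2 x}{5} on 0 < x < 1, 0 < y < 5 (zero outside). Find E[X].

f_X(x) = ∫_0^5 \frac{2 x}{5} dy = 2 x
E[X] = ∫_0^1 x × (2 x) dx = \frac{2}{3}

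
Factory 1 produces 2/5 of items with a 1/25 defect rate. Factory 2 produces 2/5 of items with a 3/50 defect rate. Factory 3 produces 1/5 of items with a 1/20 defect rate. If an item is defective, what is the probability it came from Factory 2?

Using Bayes' theorem:
P(F1) = 2/5, P(D|F1) = 1/25
P(F2) = 2/5, P(D|F2) = 3/50
P(F3) = 1/5, P(D|F3) = 1/20
P(D) = P(D|F1)P(F1) + P(D|F2)P(F2) + P(D|F3)P(F3)
     = \frac{1}{20}
P(F2|D) = P(D|F2)P(F2) / P(D)
= \frac{12}{25}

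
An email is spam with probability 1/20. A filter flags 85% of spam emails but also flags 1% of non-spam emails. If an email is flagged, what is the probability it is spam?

Let D = the rare event, + = positive/flagged.
P(D) = 1/20
P(+|D) = 85/100 = 17/20
P(+|D') = 1/100
P(+) = P(+|D)P(D) + P(+|D')P(D')
     = \frac{17}{20} × \frac{1}{20} + \frac{1}{100} × \frac{19}{20}
     = \frac{13}{250}
P(D|+) = P(+|D)P(D)/P(+) = \frac{85}{104}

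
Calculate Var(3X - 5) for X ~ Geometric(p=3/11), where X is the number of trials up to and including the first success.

For X ~ Geometric(p=3/11), where X is the number of trials up to and including the first success:
Var(X) = \frac{88}{9}
Var(3X - 5) = (3)² × Var(X) = 9 × \frac{88}{9} = 88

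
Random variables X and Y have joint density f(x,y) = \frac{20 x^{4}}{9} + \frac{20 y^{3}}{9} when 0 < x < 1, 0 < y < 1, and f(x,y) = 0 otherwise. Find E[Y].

E[Y] = ∫_0^1 ∫_0^1 y × f(x,y) dx dy
= \frac{2}{3}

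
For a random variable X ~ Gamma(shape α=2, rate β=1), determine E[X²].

Using the identity E[X²] = Var(X) + (E[X])²:
E[X] = 2
Var(X) = 2
E[X²] = 2 + (2)²
= 6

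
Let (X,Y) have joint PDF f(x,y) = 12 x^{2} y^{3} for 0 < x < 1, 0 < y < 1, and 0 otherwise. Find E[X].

E[X] = ∫_0^1 ∫_0^1 x × f(x,y) dy dx
= ∫_0^1 ∫_0^1 x × (12 x^{2} y^{3}) dy dx
= \frac{3}{4}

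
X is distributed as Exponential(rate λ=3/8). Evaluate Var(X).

For X ~ Exponential(rate λ=3/8):
Var(X) = \frac{64}{9}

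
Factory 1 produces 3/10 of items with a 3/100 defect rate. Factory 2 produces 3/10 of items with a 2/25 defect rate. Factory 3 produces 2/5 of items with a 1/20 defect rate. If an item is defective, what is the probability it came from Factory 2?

Using Bayes' theorem:
P(F1) = 3/10, P(D|F1) = 3/100
P(F2) = 3/10, P(D|F2) = 2/25
P(F3) = 2/5, P(D|F3) = 1/20
P(D) = P(D|F1)P(F1) + P(D|F2)P(F2) + P(D|F3)P(F3)
     = \frac{53}{1000}
P(F2|D) = P(D|F2)P(F2) / P(D)
= \frac{24}{53}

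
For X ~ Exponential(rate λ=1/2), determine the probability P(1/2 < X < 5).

P(1/2 < X < 5) = ∫_{1/2}^{5} f(x) dx
where f(x) = \frac{e^{- \frac{x}{2}}}{2}
= - \frac{1}{e^{\frac{5}{2}}} + e^{- \frac{1}{4}}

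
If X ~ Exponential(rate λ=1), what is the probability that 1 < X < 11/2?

P(1 < X < 11/2) = ∫_{1}^{11/2} f(x) dx
where f(x) = e^{- x}
= - \frac{1}{e^{\frac{11}{2}}} + e^{-1}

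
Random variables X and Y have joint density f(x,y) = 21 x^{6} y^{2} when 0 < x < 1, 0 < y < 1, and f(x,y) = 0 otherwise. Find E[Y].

E[Y] = ∫_0^1 ∫_0^1 y × f(x,y) dx dy
= \frac{3}{4}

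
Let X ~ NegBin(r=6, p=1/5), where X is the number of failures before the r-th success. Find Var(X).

For X ~ NegBin(r=6, p=1/5), where X is the number of failures before the r-th success:
Var(X) = 120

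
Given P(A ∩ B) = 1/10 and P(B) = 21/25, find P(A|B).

P(A|B) = P(A ∩ B) / P(B)
= (1/10) / (21/25)
= 5/42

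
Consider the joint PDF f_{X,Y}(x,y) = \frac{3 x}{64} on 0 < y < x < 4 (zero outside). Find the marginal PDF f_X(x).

f_X(x) = ∫_0^x \frac{3 x}{64} dy = \frac{3 x^{2}}{64}
for 0 < x < 4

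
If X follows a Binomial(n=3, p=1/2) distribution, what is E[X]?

For X ~ Binomial(n=3, p=1/2), the expected value is:
E[X] = \frac{3}{2}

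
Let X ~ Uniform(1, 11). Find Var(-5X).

For X ~ Uniform(1, 11):
Var(X) = \frac{25}{3}
Var(-5X) = (-5)² × Var(X) = 25 × \frac{25}{3} = \frac{625}{3}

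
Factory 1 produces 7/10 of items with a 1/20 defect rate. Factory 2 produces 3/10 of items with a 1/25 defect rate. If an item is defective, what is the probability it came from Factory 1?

Using Bayes' theorem:
P(F1) = 7/10, P(D|F1) = 1/20
P(F2) = 3/10, P(D|F2) = 1/25
P(D) = P(D|F1)P(F1) + P(D|F2)P(F2)
     = \frac{47}{1000}
P(F1|D) = P(D|F1)P(F1) / P(D)
= \frac{35}{47}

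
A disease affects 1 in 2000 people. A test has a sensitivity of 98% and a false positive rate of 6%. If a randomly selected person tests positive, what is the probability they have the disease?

Let D = the rare event, + = positive/flagged.
P(D) = 1/2000
P(+|D) = 98/100 = 49/50
P(+|D') = 6/100 = 3/50
P(+) = P(+|D)P(D) + P(+|D')P(D')
     = \frac{49}{50} × \frac{1}{2000} + \frac{3}{50} × \frac{1999}{2000}
     = \frac{3023}{50000}
P(D|+) = P(+|D)P(D)/P(+) = \frac{49}{6046}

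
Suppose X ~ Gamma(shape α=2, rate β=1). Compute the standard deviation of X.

For X ~ Gamma(shape α=2, rate β=1):
Var(X) = 2
SD(X) = √(Var(X)) = √(2) = \sqrt{2}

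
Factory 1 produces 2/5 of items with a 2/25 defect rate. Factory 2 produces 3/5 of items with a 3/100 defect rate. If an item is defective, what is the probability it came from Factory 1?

Using Bayes' theorem:
P(F1) = 2/5, P(D|F1) = 2/25
P(F2) = 3/5, P(D|F2) = 3/100
P(D) = P(D|F1)P(F1) + P(D|F2)P(F2)
     = \frac{1}{20}
P(F1|D) = P(D|F1)P(F1) / P(D)
= \frac{16}{25}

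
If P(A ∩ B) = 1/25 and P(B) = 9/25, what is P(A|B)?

P(A|B) = P(A ∩ B) / P(B)
= (1/25) / (9/25)
= 1/9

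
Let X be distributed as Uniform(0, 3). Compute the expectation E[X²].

Using the identity E[X²] = Var(X) + (E[X])²:
E[X] = \frac{3}{2}
Var(X) = \frac{3}{4}
E[X²] = \frac{3}{4} + (\frac{3}{2})²
= 3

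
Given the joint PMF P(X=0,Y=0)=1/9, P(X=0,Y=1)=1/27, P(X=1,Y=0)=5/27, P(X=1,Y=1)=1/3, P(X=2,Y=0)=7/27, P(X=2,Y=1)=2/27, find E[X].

First find marginal of X:
P(X=0) = 4/27
P(X=1) = 14/27
P(X=2) = 1/3
E[X] = 0 × 4/27 + 1 × 14/27 + 2 × 1/3 = 32/27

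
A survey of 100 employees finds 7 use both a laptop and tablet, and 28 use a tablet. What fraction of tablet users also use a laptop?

P(A ∩ B) = 7/100
P(B) = 28/100 = 7/25
P(A|B) = P(A ∩ B) / P(B) = (7/100) / (7/25) = 1/4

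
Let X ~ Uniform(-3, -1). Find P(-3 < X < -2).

P(-3 < X < -2) = ∫_{-3}^{-2} f(x) dx
where f(x) = \frac{1}{2}
= \frac{1}{2}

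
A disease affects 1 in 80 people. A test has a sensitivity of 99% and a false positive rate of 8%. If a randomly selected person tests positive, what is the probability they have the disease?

Let D = the rare event, + = positive/flagged.
P(D) = 1/80
P(+|D) = 99/100
P(+|D') = 8/100 = 2/25
P(+) = P(+|D)P(D) + P(+|D')P(D')
     = \frac{99}{100} × \frac{1}{80} + \frac{2}{25} × \frac{79}{80}
     = \frac{731}{8000}
P(D|+) = P(+|D)P(D)/P(+) = \frac{99}{731}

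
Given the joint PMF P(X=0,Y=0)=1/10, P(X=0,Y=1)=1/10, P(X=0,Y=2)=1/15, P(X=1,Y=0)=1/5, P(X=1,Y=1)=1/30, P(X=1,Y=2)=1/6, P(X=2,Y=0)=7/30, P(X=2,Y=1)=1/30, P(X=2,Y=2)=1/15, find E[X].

First find marginal of X:
P(X=0) = 4/15
P(X=1) = 2/5
P(X=2) = 1/3
E[X] = 0 × 4/15 + 1 × 2/5 + 2 × 1/3 = 16/15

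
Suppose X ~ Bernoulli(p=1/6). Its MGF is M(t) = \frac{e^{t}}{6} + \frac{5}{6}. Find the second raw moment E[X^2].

To find E[X^2], compute M^(2)(0):
M^(1)(t) = \frac{e^{t}}{6}
M^(2)(t) = \frac{e^{t}}{6}
M^(2)(0) = \frac{1}{6}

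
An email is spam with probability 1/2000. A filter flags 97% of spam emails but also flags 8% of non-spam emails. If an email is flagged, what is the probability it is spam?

Let D = the rare event, + = positive/flagged.
P(D) = 1/2000
P(+|D) = 97/100
P(+|D') = 8/100 = 2/25
P(+) = P(+|D)P(D) + P(+|D')P(D')
     = \frac{97}{100} × \frac{1}{2000} + \frac{2}{25} × \frac{1999}{2000}
     = \frac{16089}{200000}
P(D|+) = P(+|D)P(D)/P(+) = \frac{97}{16089}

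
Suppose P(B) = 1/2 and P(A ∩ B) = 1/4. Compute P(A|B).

P(A|B) = P(A ∩ B) / P(B)
= (1/4) / (1/2)
= 1/2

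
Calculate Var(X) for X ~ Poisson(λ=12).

For X ~ Poisson(λ=12):
Var(X) = 12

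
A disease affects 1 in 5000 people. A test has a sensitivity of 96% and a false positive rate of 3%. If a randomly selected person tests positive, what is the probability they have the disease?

Let D = the rare event, + = positive/flagged.
P(D) = 1/5000
P(+|D) = 96/100 = 24/25
P(+|D') = 3/100
P(+) = P(+|D)P(D) + P(+|D')P(D')
     = \frac{24}{25} × \frac{1}{5000} + \frac{3}{100} × \frac{4999}{5000}
     = \frac{15093}{500000}
P(D|+) = P(+|D)P(D)/P(+) = \frac{32}{5031}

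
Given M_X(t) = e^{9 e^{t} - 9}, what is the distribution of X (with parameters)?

The MGF M(t) = e^{9 e^{t} - 9} is the standard form for the Poisson distribution.
Comparing with the known MGF formula identifies: Poisson(λ=9)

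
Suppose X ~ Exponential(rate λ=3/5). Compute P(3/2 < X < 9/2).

P(3/2 < X < 9/2) = ∫_{3/2}^{9/2} f(x) dx
where f(x) = \frac{3 e^{- \frac{3 x}{5}}}{5}
= - \frac{1 - e^{\frac{9}{5}}}{e^{\frac{27}{10}}}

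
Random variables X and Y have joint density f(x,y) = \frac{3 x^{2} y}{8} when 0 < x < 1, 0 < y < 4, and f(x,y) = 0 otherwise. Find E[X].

f_X(x) = ∫_0^4 \frac{3 x^{2} y}{8} dy = 3 x^{2}
E[X] = ∫_0^1 x × (3 x^{2}) dx = \frac{3}{4}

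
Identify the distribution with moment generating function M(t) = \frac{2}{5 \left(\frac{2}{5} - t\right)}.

The MGF M(t) = \frac{2}{5 \left(\frac{2}{5} - t\right)} is the standard form for the Exponential distribution.
Comparing with the known MGF formula identifies: Exponential(rate λ=2/5)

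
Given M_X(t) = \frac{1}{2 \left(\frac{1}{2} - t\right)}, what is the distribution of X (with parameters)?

The MGF M(t) = \frac{1}{2 \left(\frac{1}{2} - t\right)} is the standard form for the Exponential distribution.
Comparing with the known MGF formula identifies: Exponential(rate λ=1/2)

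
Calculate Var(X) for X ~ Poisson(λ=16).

For X ~ Poisson(λ=16):
Var(X) = 16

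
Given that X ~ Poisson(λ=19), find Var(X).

For X ~ Poisson(λ=19):
Var(X) = 19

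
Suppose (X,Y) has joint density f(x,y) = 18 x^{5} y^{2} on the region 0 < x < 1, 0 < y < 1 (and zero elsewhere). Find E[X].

E[X] = ∫_0^1 ∫_0^1 x × f(x,y) dy dx
= ∫_0^1 ∫_0^1 x × (18 x^{5} y^{2}) dy dx
= \frac{6}{7}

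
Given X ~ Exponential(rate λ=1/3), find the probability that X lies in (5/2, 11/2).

P(5/2 < X < 11/2) = ∫_{5/2}^{11/2} f(x) dx
where f(x) = \frac{e^{- \frac{x}{3}}}{3}
= - \frac{1 - e}{e^{\frac{11}{6}}}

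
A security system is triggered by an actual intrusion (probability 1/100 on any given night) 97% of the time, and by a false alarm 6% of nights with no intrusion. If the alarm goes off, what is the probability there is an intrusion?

Let D = the rare event, + = positive/flagged.
P(D) = 1/100
P(+|D) = 97/100
P(+|D') = 6/100 = 3/50
P(+) = P(+|D)P(D) + P(+|D')P(D')
     = \frac{97}{100} × \frac{1}{100} + \frac{3}{50} × \frac{99}{100}
     = \frac{691}{10000}
P(D|+) = P(+|D)P(D)/P(+) = \frac{97}{691}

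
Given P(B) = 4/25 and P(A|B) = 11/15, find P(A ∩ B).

By definition, P(A|B) = P(A ∩ B) / P(B)
So P(A ∩ B) = P(A|B) × P(B)
= 11/15 × 4/25
= 44/375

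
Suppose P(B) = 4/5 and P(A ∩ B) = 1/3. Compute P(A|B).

P(A|B) = P(A ∩ B) / P(B)
= (1/3) / (4/5)
= 5/12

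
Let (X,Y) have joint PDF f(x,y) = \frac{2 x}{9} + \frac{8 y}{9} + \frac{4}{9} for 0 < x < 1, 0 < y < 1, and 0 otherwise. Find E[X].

E[X] = ∫_0^1 ∫_0^1 x × f(x,y) dy dx
= ∫_0^1 ∫_0^1 x × (\frac{2 x}{9} + \frac{8 y}{9} + \frac{4}{9}) dy dx
= \frac{14}{27}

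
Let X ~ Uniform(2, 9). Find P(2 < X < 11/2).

P(2 < X < 11/2) = ∫_{2}^{11/2} f(x) dx
where f(x) = \frac{1}{7}
= \frac{1}{2}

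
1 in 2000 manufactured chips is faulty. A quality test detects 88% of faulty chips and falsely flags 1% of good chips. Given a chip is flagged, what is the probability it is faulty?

Let D = the rare event, + = positive/flagged.
P(D) = 1/2000
P(+|D) = 88/100 = 22/25
P(+|D') = 1/100
P(+) = P(+|D)P(D) + P(+|D')P(D')
     = \frac{22}{25} × \frac{1}{2000} + \frac{1}{100} × \frac{1999}{2000}
     = \frac{2087}{200000}
P(D|+) = P(+|D)P(D)/P(+) = \frac{88}{2087}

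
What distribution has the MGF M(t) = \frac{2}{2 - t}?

The MGF M(t) = \frac{2}{2 - t} is the standard form for the Exponential distribution.
Comparing with the known MGF formula identifies: Exponential(rate λ=2)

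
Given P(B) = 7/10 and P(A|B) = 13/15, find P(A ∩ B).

By definition, P(A|B) = P(A ∩ B) / P(B)
So P(A ∩ B) = P(A|B) × P(B)
= 13/15 × 7/10
= 91/150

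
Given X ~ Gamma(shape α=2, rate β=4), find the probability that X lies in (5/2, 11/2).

P(5/2 < X < 11/2) = ∫_{5/2}^{11/2} f(x) dx
where f(x) = 16 x e^{- 4 x}
= \frac{-23 + 11 e^{12}}{e^{22}}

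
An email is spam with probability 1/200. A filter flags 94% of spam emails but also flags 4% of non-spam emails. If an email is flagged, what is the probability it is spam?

Let D = the rare event, + = positive/flagged.
P(D) = 1/200
P(+|D) = 94/100 = 47/50
P(+|D') = 4/100 = 1/25
P(+) = P(+|D)P(D) + P(+|D')P(D')
     = \frac{47}{50} × \frac{1}{200} + \frac{1}{25} × \frac{199}{200}
     = \frac{89}{2000}
P(D|+) = P(+|D)P(D)/P(+) = \frac{47}{445}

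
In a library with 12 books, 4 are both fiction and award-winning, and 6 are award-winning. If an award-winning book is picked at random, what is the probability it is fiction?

P(A ∩ B) = 4/12 = 1/3
P(B) = 6/12 = 1/2
P(A|B) = P(A ∩ B) / P(B) = (1/3) / (1/2) = 2/3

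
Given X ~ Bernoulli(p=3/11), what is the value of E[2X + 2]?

For X ~ Bernoulli(p=3/11):
E[X] = \frac{3}{11}
E[2X + 2] = 2 × E[X] + 2 = \frac{28}{11}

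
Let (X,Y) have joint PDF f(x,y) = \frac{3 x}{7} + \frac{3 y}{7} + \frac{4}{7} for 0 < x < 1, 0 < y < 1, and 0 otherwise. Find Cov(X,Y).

E[XY] = ∫∫ xy × f(x,y) dx dy = \frac{2}{7}
E[X] = \frac{15}{28}
E[Y] = \frac{15}{28}
Cov(X,Y) = E[XY] - E[X]E[Y] = - \frac{1}{784}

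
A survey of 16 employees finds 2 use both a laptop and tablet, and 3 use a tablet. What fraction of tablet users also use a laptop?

P(A ∩ B) = 2/16 = 1/8
P(B) = 3/16
P(A|B) = P(A ∩ B) / P(B) = (1/8) / (3/16) = 2/3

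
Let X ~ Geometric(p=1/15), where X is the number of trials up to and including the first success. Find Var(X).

For X ~ Geometric(p=1/15), where X is the number of trials up to and including the first success:
Var(X) = 210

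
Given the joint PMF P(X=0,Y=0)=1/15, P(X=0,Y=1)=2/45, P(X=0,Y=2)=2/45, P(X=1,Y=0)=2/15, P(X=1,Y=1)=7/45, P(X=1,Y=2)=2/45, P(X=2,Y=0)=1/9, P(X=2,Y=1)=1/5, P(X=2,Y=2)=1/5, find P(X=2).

P(X=2) = P(X=2,Y=0) + P(X=2,Y=1) + P(X=2,Y=2)
= 1/9 + 1/5 + 1/5
= 23/45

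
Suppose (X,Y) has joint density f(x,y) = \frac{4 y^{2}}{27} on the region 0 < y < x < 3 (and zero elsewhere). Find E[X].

f_X(x) = ∫_0^x \frac{4 y^{2}}{27} dy = \frac{4 x^{3}}{81}
E[X] = ∫_0^3 x × (\frac{4 x^{3}}{81}) dx = \frac{12}{5}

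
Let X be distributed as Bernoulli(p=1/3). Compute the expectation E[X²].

Using the identity E[X²] = Var(X) + (E[X])²:
E[X] = \frac{1}{3}
Var(X) = \frac{2}{9}
E[X²] = \frac{2}{9} + (\frac{1}{3})²
= \frac{1}{3}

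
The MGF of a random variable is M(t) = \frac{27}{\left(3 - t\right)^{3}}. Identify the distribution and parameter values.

The MGF M(t) = \frac{27}{\left(3 - t\right)^{3}} is the standard form for the Gamma distribution.
Comparing with the known MGF formula identifies: Gamma(shape α=3, rate β=3)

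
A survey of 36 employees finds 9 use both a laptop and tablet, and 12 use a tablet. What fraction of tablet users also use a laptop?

P(A ∩ B) = 9/36 = 1/4
P(B) = 12/36 = 1/3
P(A|B) = P(A ∩ B) / P(B) = (1/4) / (1/3) = 3/4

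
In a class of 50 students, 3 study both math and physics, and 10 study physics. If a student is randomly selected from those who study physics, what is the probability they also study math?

P(A ∩ B) = 3/50
P(B) = 10/50 = 1/5
P(A|B) = P(A ∩ B) / P(B) = (3/50) / (1/5) = 3/10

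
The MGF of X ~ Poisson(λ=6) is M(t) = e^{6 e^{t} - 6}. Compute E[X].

To find E[X], compute M^(1)(0):
M^(1)(t) = 6 e^{t} e^{6 e^{t} - 6}
M^(1)(0) = 6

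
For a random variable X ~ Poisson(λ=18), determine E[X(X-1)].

E[X(X-1)] = E[X² - X] = E[X²] - E[X]
E[X] = 18
E[X²] = Var(X) + (E[X])² = 18 + (18)² = 342
E[X(X-1)] = 342 - 18 = 324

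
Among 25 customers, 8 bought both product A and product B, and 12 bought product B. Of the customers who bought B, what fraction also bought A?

P(A ∩ B) = 8/25
P(B) = 12/25
P(A|B) = P(A ∩ B) / P(B) = (8/25) / (12/25) = 2/3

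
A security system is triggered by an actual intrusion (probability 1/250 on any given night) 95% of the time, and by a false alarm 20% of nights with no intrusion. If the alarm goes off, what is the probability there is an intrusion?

Let D = the rare event, + = positive/flagged.
P(D) = 1/250
P(+|D) = 95/100 = 19/20
P(+|D') = 20/100 = 1/5
P(+) = P(+|D)P(D) + P(+|D')P(D')
     = \frac{19}{20} × \frac{1}{250} + \frac{1}{5} × \frac{249}{250}
     = \frac{203}{1000}
P(D|+) = P(+|D)P(D)/P(+) = \frac{19}{1015}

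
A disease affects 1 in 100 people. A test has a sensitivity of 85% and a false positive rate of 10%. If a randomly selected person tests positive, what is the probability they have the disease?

Let D = the rare event, + = positive/flagged.
P(D) = 1/100
P(+|D) = 85/100 = 17/20
P(+|D') = 10/100 = 1/10
P(+) = P(+|D)P(D) + P(+|D')P(D')
     = \frac{17}{20} × \frac{1}{100} + \frac{1}{10} × \frac{99}{100}
     = \frac{43}{400}
P(D|+) = P(+|D)P(D)/P(+) = \frac{17}{215}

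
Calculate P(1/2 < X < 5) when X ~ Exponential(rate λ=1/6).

P(1/2 < X < 5) = ∫_{1/2}^{5} f(x) dx
where f(x) = \frac{e^{- \frac{x}{6}}}{6}
= - \frac{1}{e^{\frac{5}{6}}} + e^{- \frac{1}{12}}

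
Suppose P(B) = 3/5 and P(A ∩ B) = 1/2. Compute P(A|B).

P(A|B) = P(A ∩ B) / P(B)
= (1/2) / (3/5)
= 5/6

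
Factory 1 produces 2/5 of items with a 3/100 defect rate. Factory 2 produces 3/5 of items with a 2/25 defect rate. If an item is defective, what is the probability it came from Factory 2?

Using Bayes' theorem:
P(F1) = 2/5, P(D|F1) = 3/100
P(F2) = 3/5, P(D|F2) = 2/25
P(D) = P(D|F1)P(F1) + P(D|F2)P(F2)
     = \frac{3}{50}
P(F2|D) = P(D|F2)P(F2) / P(D)
= \frac{4}{5}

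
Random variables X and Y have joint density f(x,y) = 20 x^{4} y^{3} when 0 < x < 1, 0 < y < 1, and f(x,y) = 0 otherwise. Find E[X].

E[X] = ∫_0^1 ∫_0^1 x × f(x,y) dy dx
= ∫_0^1 ∫_0^1 x × (20 x^{4} y^{3}) dy dx
= \frac{5}{6}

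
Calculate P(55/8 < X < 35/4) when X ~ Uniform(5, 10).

P(55/8 < X < 35/4) = ∫_{55/8}^{35/4} f(x) dx
where f(x) = \frac{1}{5}
= \frac{3}{8}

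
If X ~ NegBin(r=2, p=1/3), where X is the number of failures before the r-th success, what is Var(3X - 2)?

For X ~ NegBin(r=2, p=1/3), where X is the number of failures before the r-th success:
Var(X) = 12
Var(3X - 2) = (3)² × Var(X) = 9 × 12 = 108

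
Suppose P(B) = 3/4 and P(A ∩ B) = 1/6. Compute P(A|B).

P(A|B) = P(A ∩ B) / P(B)
= (1/6) / (3/4)
= 2/9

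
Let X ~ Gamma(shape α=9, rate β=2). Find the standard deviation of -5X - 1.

For X ~ Gamma(shape α=9, rate β=2):
Var(X) = \frac{9}{4}
SD(X) = √(Var(X)) = √(\frac{9}{4}) = \frac{3}{2}
SD(-5X - 1) = |-5| × SD(X) = 5 × \frac{3}{2} = \frac{15}{2}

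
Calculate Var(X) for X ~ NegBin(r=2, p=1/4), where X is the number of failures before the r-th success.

For X ~ NegBin(r=2, p=1/4), where X is the number of failures before the r-th success:
Var(X) = 24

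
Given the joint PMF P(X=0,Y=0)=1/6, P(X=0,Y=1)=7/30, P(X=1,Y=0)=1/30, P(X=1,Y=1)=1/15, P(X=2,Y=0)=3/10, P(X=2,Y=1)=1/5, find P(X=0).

P(X=0) = P(X=0,Y=0) + P(X=0,Y=1)
= 1/6 + 7/30
= 2/5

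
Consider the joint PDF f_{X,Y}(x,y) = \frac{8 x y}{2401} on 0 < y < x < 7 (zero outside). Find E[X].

f_X(x) = ∫_0^x \frac{8 x y}{2401} dy = \frac{4 x^{3}}{2401}
E[X] = ∫_0^7 x × (\frac{4 x^{3}}{2401}) dx = \frac{28}{5}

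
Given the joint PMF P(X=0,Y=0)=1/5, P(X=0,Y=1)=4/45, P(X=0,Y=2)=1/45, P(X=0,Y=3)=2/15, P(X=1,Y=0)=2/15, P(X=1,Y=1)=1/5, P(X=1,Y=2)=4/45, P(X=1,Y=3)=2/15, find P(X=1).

P(X=1) = P(X=1,Y=0) + P(X=1,Y=1) + P(X=1,Y=2) + P(X=1,Y=3)
= 2/15 + 1/5 + 4/45 + 2/15
= 5/9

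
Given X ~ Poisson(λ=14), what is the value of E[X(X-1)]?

E[X(X-1)] = E[X² - X] = E[X²] - E[X]
E[X] = 14
E[X²] = Var(X) + (E[X])² = 14 + (14)² = 210
E[X(X-1)] = 210 - 14 = 196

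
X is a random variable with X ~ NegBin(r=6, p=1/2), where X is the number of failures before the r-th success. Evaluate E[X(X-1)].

E[X(X-1)] = E[X² - X] = E[X²] - E[X]
E[X] = 6
E[X²] = Var(X) + (E[X])² = 12 + (6)² = 48
E[X(X-1)] = 48 - 6 = 42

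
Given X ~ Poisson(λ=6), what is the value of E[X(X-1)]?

E[X(X-1)] = E[X² - X] = E[X²] - E[X]
E[X] = 6
E[X²] = Var(X) + (E[X])² = 6 + (6)² = 42
E[X(X-1)] = 42 - 6 = 36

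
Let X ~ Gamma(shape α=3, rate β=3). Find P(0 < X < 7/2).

P(0 < X < 7/2) = ∫_{0}^{7/2} f(x) dx
where f(x) = \frac{27 x^{2} e^{- 3 x}}{2}
= 1 - \frac{533}{8 e^{\frac{21}{2}}}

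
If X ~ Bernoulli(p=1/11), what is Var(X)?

For X ~ Bernoulli(p=1/11):
Var(X) = \frac{10}{121}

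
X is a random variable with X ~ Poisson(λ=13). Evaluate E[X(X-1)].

E[X(X-1)] = E[X² - X] = E[X²] - E[X]
E[X] = 13
E[X²] = Var(X) + (E[X])² = 13 + (13)² = 182
E[X(X-1)] = 182 - 13 = 169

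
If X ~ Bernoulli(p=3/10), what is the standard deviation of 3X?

For X ~ Bernoulli(p=3/10):
Var(X) = \frac{21}{100}
SD(X) = √(Var(X)) = √(\frac{21}{100}) = \frac{\sqrt{21}}{10}
SD(3X) = |3| × SD(X) = 3 × \frac{\sqrt{21}}{10} = \frac{3 \sqrt{21}}{10}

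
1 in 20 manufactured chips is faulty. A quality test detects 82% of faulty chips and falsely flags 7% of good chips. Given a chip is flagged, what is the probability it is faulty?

Let D = the rare event, + = positive/flagged.
P(D) = 1/20
P(+|D) = 82/100 = 41/50
P(+|D') = 7/100
P(+) = P(+|D)P(D) + P(+|D')P(D')
     = \frac{41}{50} × \frac{1}{20} + \frac{7}{100} × \frac{19}{20}
     = \frac{43}{400}
P(D|+) = P(+|D)P(D)/P(+) = \frac{82}{215}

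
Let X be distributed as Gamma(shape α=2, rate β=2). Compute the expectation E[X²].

Using the identity E[X²] = Var(X) + (E[X])²:
E[X] = 1
Var(X) = \frac{1}{2}
E[X²] = \frac{1}{2} + (1)²
= \frac{3}{2}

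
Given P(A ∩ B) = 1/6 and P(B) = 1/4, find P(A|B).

P(A|B) = P(A ∩ B) / P(B)
= (1/6) / (1/4)
= 2/3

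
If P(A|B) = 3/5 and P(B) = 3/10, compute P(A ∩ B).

By definition, P(A|B) = P(A ∩ B) / P(B)
So P(A ∩ B) = P(A|B) × P(B)
= 3/5 × 3/10
= 9/50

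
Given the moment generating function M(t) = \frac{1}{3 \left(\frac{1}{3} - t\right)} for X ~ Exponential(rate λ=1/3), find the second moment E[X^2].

To find E[X^2], compute M^(2)(0):
M^(1)(t) = \frac{1}{3 \left(\frac{1}{3} - t\right)^{2}}
M^(2)(t) = \frac{2}{3 \left(\frac{1}{3} - t\right)^{3}}
M^(2)(0) = 18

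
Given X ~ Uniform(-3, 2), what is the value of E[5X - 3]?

For X ~ Uniform(-3, 2):
E[X] = - \frac{1}{2}
E[5X - 3] = 5 × E[X] - 3 = - \frac{11}{2}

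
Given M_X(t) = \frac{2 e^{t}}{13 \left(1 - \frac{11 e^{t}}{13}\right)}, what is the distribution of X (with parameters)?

The MGF M(t) = \frac{2 e^{t}}{13 \left(1 - \frac{11 e^{t}}{13}\right)} is the standard form for the Geometric distribution.
Comparing with the known MGF formula identifies: Geometric(p=2/13), X = trial number of first success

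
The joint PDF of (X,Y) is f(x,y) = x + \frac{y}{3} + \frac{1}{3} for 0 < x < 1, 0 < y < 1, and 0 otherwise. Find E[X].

E[X] = ∫_0^1 ∫_0^1 x × f(x,y) dy dx
= ∫_0^1 ∫_0^1 x × (x + \frac{y}{3} + \frac{1}{3}) dy dx
= \frac{7}{12}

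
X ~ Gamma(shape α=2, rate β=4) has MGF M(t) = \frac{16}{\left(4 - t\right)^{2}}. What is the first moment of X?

To find E[X], compute M^(1)(0):
M^(1)(t) = \frac{32}{\left(4 - t\right)^{3}}
M^(1)(0) = \frac{1}{2}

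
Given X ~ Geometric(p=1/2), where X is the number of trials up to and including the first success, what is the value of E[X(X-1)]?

E[X(X-1)] = E[X² - X] = E[X²] - E[X]
E[X] = 2
E[X²] = Var(X) + (E[X])² = 2 + (2)² = 6
E[X(X-1)] = 6 - 2 = 4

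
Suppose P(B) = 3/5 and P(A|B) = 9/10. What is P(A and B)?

By definition, P(A|B) = P(A ∩ B) / P(B)
So P(A ∩ B) = P(A|B) × P(B)
= 9/10 × 3/5
= 27/50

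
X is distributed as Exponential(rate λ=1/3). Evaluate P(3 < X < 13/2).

P(3 < X < 13/2) = ∫_{3}^{13/2} f(x) dx
where f(x) = \frac{e^{- \frac{x}{3}}}{3}
= - \frac{1}{e^{\frac{13}{6}}} + e^{-1}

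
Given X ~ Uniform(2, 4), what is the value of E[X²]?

Using the identity E[X²] = Var(X) + (E[X])²:
E[X] = 3
Var(X) = \frac{1}{3}
E[X²] = \frac{1}{3} + (3)²
= \frac{28}{3}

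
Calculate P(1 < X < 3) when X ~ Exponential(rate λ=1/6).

P(1 < X < 3) = ∫_{1}^{3} f(x) dx
where f(x) = \frac{e^{- \frac{x}{6}}}{6}
= - \frac{1}{e^{\frac{1}{2}}} + e^{- \frac{1}{6}}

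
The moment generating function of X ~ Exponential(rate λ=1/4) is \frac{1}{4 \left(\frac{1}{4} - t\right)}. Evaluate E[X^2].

To find E[X^2], compute M^(2)(0):
M^(1)(t) = \frac{1}{4 \left(\frac{1}{4} - t\right)^{2}}
M^(2)(t) = \frac{1}{2 \left(\frac{1}{4} - t\right)^{3}}
M^(2)(0) = 32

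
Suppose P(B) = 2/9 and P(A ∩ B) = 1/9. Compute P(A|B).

P(A|B) = P(A ∩ B) / P(B)
= (1/9) / (2/9)
= 1/2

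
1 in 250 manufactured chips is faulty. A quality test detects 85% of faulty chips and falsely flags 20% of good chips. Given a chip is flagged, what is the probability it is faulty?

Let D = the rare event, + = positive/flagged.
P(D) = 1/250
P(+|D) = 85/100 = 17/20
P(+|D') = 20/100 = 1/5
P(+) = P(+|D)P(D) + P(+|D')P(D')
     = \frac{17}{20} × \frac{1}{250} + \frac{1}{5} × \frac{249}{250}
     = \frac{1013}{5000}
P(D|+) = P(+|D)P(D)/P(+) = \frac{17}{1013}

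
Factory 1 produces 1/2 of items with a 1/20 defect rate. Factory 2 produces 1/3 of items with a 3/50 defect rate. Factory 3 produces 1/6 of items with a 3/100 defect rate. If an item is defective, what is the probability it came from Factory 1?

Using Bayes' theorem:
P(F1) = 1/2, P(D|F1) = 1/20
P(F2) = 1/3, P(D|F2) = 3/50
P(F3) = 1/6, P(D|F3) = 3/100
P(D) = P(D|F1)P(F1) + P(D|F2)P(F2) + P(D|F3)P(F3)
     = \frac{1}{20}
P(F1|D) = P(D|F1)P(F1) / P(D)
= \frac{1}{2}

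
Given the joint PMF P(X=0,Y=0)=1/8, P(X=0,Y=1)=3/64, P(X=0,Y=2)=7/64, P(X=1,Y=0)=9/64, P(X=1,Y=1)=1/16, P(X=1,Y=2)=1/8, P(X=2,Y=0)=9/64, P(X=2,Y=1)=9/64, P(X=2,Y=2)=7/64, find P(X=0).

P(X=0) = P(X=0,Y=0) + P(X=0,Y=1) + P(X=0,Y=2)
= 1/8 + 3/64 + 7/64
= 9/32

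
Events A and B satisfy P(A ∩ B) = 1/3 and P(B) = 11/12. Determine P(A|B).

P(A|B) = P(A ∩ B) / P(B)
= (1/3) / (11/12)
= 4/11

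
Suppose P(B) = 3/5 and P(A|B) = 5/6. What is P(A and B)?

By definition, P(A|B) = P(A ∩ B) / P(B)
So P(A ∩ B) = P(A|B) × P(B)
= 5/6 × 3/5
= 1/2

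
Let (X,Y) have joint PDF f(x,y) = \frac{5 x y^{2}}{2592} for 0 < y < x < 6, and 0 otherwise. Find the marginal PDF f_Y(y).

f_Y(y) = ∫_y^6 \frac{5 x y^{2}}{2592} dx = \frac{5 y^{2} \left(36 - y^{2}\right)}{5184}
for 0 < y < 6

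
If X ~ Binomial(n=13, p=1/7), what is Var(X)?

For X ~ Binomial(n=13, p=1/7):
Var(X) = \frac{78}{49}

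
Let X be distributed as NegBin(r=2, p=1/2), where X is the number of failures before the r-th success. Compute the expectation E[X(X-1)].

E[X(X-1)] = E[X² - X] = E[X²] - E[X]
E[X] = 2
E[X²] = Var(X) + (E[X])² = 4 + (2)² = 8
E[X(X-1)] = 8 - 2 = 6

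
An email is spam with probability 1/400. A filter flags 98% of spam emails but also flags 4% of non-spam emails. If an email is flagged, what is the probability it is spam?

Let D = the rare event, + = positive/flagged.
P(D) = 1/400
P(+|D) = 98/100 = 49/50
P(+|D') = 4/100 = 1/25
P(+) = P(+|D)P(D) + P(+|D')P(D')
     = \frac{49}{50} × \frac{1}{400} + \frac{1}{25} × \frac{399}{400}
     = \frac{847}{20000}
P(D|+) = P(+|D)P(D)/P(+) = \frac{7}{121}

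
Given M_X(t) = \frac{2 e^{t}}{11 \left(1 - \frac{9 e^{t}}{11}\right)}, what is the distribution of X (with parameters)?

The MGF M(t) = \frac{2 e^{t}}{11 \left(1 - \frac{9 e^{t}}{11}\right)} is the standard form for the Geometric distribution.
Comparing with the known MGF formula identifies: Geometric(p=2/11), X = trial number of first success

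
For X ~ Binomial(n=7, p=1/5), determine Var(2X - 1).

For X ~ Binomial(n=7, p=1/5):
Var(X) = \frac{28}{25}
Var(2X - 1) = (2)² × Var(X) = 4 × \frac{28}{25} = \frac{112}{25}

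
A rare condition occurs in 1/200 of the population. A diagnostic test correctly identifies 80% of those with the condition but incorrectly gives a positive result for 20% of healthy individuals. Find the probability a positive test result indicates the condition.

Let D = the rare event, + = positive/flagged.
P(D) = 1/200
P(+|D) = 80/100 = 4/5
P(+|D') = 20/100 = 1/5
P(+) = P(+|D)P(D) + P(+|D')P(D')
     = \frac{4}{5} × \frac{1}{200} + \frac{1}{5} × \frac{199}{200}
     = \frac{203}{1000}
P(D|+) = P(+|D)P(D)/P(+) = \frac{4}{203}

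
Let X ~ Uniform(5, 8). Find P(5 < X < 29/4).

P(5 < X < 29/4) = ∫_{5}^{29/4} f(x) dx
where f(x) = \frac{1}{3}
= \frac{3}{4}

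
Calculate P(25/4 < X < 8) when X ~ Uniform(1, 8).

P(25/4 < X < 8) = ∫_{25/4}^{8} f(x) dx
where f(x) = \frac{1}{7}
= \frac{1}{4}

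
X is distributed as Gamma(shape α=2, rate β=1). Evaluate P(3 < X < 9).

P(3 < X < 9) = ∫_{3}^{9} f(x) dx
where f(x) = x e^{- x}
= \frac{2 \left(-5 + 2 e^{6}\right)}{e^{9}}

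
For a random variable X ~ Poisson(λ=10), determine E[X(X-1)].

E[X(X-1)] = E[X² - X] = E[X²] - E[X]
E[X] = 10
E[X²] = Var(X) + (E[X])² = 10 + (10)² = 110
E[X(X-1)] = 110 - 10 = 100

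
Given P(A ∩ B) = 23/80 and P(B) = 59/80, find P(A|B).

P(A|B) = P(A ∩ B) / P(B)
= (23/80) / (59/80)
= 23/59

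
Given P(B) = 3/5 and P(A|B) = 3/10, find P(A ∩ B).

By definition, P(A|B) = P(A ∩ B) / P(B)
So P(A ∩ B) = P(A|B) × P(B)
= 3/10 × 3/5
= 9/50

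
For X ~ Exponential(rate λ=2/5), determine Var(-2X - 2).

For X ~ Exponential(rate λ=2/5):
Var(X) = \frac{25}{4}
Var(-2X - 2) = (-2)² × Var(X) = 4 × \frac{25}{4} = 25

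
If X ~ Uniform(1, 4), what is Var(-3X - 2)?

For X ~ Uniform(1, 4):
Var(X) = \frac{3}{4}
Var(-3X - 2) = (-3)² × Var(X) = 9 × \frac{3}{4} = \frac{27}{4}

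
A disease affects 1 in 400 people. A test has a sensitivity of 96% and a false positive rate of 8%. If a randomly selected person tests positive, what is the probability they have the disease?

Let D = the rare event, + = positive/flagged.
P(D) = 1/400
P(+|D) = 96/100 = 24/25
P(+|D') = 8/100 = 2/25
P(+) = P(+|D)P(D) + P(+|D')P(D')
     = \frac{24}{25} × \frac{1}{400} + \frac{2}{25} × \frac{399}{400}
     = \frac{411}{5000}
P(D|+) = P(+|D)P(D)/P(+) = \frac{4}{137}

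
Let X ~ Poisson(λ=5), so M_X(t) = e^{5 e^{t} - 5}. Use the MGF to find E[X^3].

To find E[X^3], compute M^(3)(0):
M^(1)(t) = 5 e^{t} e^{5 e^{t} - 5}
M^(2)(t) = 25 e^{2 t} e^{5 e^{t} - 5} + 5 e^{t} e^{5 e^{t} - 5}
M^(3)(t) = 125 e^{3 t} e^{5 e^{t} - 5} + 75 e^{2 t} e^{5 e^{t} - 5} + 5 e^{t} e^{5 e^{t} - 5}
M^(3)(0) = 205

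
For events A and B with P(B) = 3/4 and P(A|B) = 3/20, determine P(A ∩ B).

By definition, P(A|B) = P(A ∩ B) / P(B)
So P(A ∩ B) = P(A|B) × P(B)
= 3/20 × 3/4
= 9/80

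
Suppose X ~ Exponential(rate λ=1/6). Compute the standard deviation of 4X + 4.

For X ~ Exponential(rate λ=1/6):
Var(X) = 36
SD(X) = √(Var(X)) = √(36) = 6
SD(4X + 4) = |4| × SD(X) = 4 × 6 = 24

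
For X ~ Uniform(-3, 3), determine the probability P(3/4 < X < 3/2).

P(3/4 < X < 3/2) = ∫_{3/4}^{3/2} f(x) dx
where f(x) = \frac{1}{6}
= \frac{1}{8}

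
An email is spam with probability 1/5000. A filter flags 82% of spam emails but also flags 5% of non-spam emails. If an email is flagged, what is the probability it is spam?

Let D = the rare event, + = positive/flagged.
P(D) = 1/5000
P(+|D) = 82/100 = 41/50
P(+|D') = 5/100 = 1/20
P(+) = P(+|D)P(D) + P(+|D')P(D')
     = \frac{41}{50} × \frac{1}{5000} + \frac{1}{20} × \frac{4999}{5000}
     = \frac{25077}{500000}
P(D|+) = P(+|D)P(D)/P(+) = \frac{82}{25077}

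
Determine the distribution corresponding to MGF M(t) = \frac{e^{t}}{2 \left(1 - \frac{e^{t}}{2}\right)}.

The MGF M(t) = \frac{e^{t}}{2 \left(1 - \frac{e^{t}}{2}\right)} is the standard form for the Geometric distribution.
Comparing with the known MGF formula identifies: Geometric(p=1/2), X = trial number of first success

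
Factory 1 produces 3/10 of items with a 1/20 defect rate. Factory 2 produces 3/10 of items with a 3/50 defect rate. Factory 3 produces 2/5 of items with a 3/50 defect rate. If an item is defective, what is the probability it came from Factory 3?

Using Bayes' theorem:
P(F1) = 3/10, P(D|F1) = 1/20
P(F2) = 3/10, P(D|F2) = 3/50
P(F3) = 2/5, P(D|F3) = 3/50
P(D) = P(D|F1)P(F1) + P(D|F2)P(F2) + P(D|F3)P(F3)
     = \frac{57}{1000}
P(F3|D) = P(D|F3)P(F3) / P(D)
= \frac{8}{19}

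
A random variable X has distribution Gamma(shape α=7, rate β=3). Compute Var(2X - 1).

For X ~ Gamma(shape α=7, rate β=3):
Var(X) = \frac{7}{9}
Var(2X - 1) = (2)² × Var(X) = 4 × \frac{7}{9} = \frac{28}{9}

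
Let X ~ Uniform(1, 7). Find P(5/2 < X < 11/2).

P(5/2 < X < 11/2) = ∫_{5/2}^{11/2} f(x) dx
where f(x) = \frac{1}{6}
= \frac{1}{2}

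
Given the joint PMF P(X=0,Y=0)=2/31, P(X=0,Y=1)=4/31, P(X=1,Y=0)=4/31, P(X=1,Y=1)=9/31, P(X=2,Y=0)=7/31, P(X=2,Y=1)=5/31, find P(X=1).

P(X=1) = P(X=1,Y=0) + P(X=1,Y=1)
= 4/31 + 9/31
= 13/31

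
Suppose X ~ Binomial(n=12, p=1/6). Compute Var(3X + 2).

For X ~ Binomial(n=12, p=1/6):
Var(X) = \frac{5}{3}
Var(3X + 2) = (3)² × Var(X) = 9 × \frac{5}{3} = 15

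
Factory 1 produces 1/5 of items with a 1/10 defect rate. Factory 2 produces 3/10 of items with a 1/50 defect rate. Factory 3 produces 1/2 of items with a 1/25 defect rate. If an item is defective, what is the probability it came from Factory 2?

Using Bayes' theorem:
P(F1) = 1/5, P(D|F1) = 1/10
P(F2) = 3/10, P(D|F2) = 1/50
P(F3) = 1/2, P(D|F3) = 1/25
P(D) = P(D|F1)P(F1) + P(D|F2)P(F2) + P(D|F3)P(F3)
     = \frac{23}{500}
P(F2|D) = P(D|F2)P(F2) / P(D)
= \frac{3}{23}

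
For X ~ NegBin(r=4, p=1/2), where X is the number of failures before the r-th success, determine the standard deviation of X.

For X ~ NegBin(r=4, p=1/2), where X is the number of failures before the r-th success:
Var(X) = 8
SD(X) = √(Var(X)) = √(8) = 2 \sqrt{2}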